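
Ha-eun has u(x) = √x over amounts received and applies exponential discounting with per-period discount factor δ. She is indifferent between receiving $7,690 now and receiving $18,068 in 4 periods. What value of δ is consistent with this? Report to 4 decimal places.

δ ≈ 0.8987

The payoff in 4 periods is discounted by δ^4, so u(7690) = δ^4·u(18068) and δ^4 = u(7690)/u(18068).
With u(x) = √x: δ^4 = √7690/√18068 = √(7690/18068) = 0.65239.
Hence δ = (0.65239)^(1/4) = 0.898725.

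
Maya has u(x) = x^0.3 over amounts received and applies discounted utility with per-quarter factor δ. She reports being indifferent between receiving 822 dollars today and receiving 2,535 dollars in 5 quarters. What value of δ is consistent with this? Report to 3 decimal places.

δ ≈ 0.935

Equating discounted utilities: u(822) = δ^5·u(2535) ⇒ δ^5 = u(822)/u(2535).
With u(x) = x^0.3: δ^5 = 822^0.3/2535^0.3 = (822/2535)^0.3 = 0.71329.
So δ = 0.71329^(1/5) ≈ 0.935.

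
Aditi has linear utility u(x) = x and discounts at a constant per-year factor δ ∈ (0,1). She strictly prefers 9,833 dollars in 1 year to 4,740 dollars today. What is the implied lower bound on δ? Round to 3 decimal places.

δ > 0.482

The preference means 4740 < δ·9833.
So δ > 4740/9833 = 0.48205.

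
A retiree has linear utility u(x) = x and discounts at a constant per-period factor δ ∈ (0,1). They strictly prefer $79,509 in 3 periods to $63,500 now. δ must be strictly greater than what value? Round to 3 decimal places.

δ > 0.928

The preference means 63500 < δ^3·79509.
Dividing by 79509: δ^3 > 0.79865. Both sides are positive, so the cube root keeps the direction.
δ > (63500/79509)^(1/3) ≈ 0.928.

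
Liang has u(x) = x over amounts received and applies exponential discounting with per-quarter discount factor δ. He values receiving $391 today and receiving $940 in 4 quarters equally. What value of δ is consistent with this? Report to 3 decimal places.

Equating discounted utilities: u(391) = δ^4·u(940) ⇒ δ^4 = u(391)/u(940).
With u(x) = x: δ^4 = 391/940 = 0.41596.
Taking the 4th root: δ = 0.41596^(1/4) ≈ 0.803.

δ ≈ 0.803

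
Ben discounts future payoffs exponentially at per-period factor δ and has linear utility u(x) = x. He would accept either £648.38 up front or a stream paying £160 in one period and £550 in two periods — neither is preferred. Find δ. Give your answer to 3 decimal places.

δ ≈ 0.950

Equating present values: 648.38 = 160δ + 550δ².
That is, 550δ² + 160δ − 648.38 = 0, a quadratic in δ.
By the quadratic formula (taking the positive root), δ = (−160 + √1452036.00) / 1100 ≈ 0.950.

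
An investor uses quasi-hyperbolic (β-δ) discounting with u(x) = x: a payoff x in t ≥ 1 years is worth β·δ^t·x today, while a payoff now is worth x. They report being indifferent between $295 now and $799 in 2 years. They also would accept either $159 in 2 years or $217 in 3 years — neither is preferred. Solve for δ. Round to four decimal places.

The second indifference involves only future payoffs, so β cancels: β·δ^2·159 = β·δ^3·217, giving δ = 159/217 = 0.73272.

δ ≈ 0.7327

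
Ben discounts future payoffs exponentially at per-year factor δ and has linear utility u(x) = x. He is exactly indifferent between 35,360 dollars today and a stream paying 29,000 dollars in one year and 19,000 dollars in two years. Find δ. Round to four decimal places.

The stream is worth 29000δ + 19000δ² today, so 29000δ + 19000δ² = 35360.
Rearranged: 19000δ² + 29000δ − 35360 = 0.
δ = (−29000 + √(29000² + 4·19000·35360)) / (2·19000) = (−29000 + √3528360000.00) / 38000 ≈ 0.8000.

δ ≈ 0.8000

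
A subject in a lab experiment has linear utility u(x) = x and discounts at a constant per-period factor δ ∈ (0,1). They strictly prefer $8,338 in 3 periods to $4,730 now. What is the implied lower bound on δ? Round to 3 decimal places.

The preference means 4730 < δ^3·8338.
So δ^3 > 4730/8338 = 0.56728; taking the cube root of both positive sides preserves the inequality.
δ > (4730/8338)^(1/3) ≈ 0.828.

δ > 0.828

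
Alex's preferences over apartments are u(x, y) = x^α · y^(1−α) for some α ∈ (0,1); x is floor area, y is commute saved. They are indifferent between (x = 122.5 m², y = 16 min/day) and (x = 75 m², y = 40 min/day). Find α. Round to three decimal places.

Set the two utilities equal: 122.5^α·16^(1−α) = 75^α·40^(1−α).
(122.5/75)^α = (40/16)^(1−α); take logs: α·ln(122.5/75) = (1−α)·ln(40/16), i.e. α·0.490623 = (1−α)·0.916291.
With A = 0.490623 and B = 0.916291: α·A = (1−α)·B, so α = B/(A+B) = 0.916291/1.406914 ≈ 0.651.

α ≈ 0.651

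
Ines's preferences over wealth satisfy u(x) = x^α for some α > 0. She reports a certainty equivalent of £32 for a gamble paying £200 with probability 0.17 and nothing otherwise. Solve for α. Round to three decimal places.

α ≈ 0.967

The lottery's expected utility is 0.17·u(200) + 0.83·u(0) = 0.17·200^α (since u(0) = 0 for α > 0).
Setting u(32) equal to that: 32^α = 0.17·200^α ⇒ (32/200)^α = 0.17.
Take logs: α = ln 0.17 / ln(32/200) ≈ 0.96692.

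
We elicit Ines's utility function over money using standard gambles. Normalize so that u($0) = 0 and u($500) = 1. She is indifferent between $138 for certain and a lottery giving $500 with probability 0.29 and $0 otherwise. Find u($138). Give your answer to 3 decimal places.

The indifference gives u($138) = 0.29·u($500) + 0.71·u($0) = 0.29·1 + 0.71·0 = 0.29.

0.290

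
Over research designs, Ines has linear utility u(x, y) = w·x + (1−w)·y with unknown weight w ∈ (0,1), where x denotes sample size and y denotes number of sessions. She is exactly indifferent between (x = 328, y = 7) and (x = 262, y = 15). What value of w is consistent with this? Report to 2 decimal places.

Equating utilities: w·328 + (1−w)·7 = w·262 + (1−w)·15.
Collecting terms: w·66 = (1−w)·8.
So w/(1−w) = 8/66 = 0.1212, giving w = 8/(66+8) = 0.11.

w = 0.11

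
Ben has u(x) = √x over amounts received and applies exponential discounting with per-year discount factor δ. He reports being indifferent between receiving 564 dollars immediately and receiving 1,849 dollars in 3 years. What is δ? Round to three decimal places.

Equating discounted utilities: u(564) = δ^3·u(1849) ⇒ δ^3 = u(564)/u(1849).
Since u(x) = √x, δ^3 = √(564/1849) = 0.55229.
Hence δ = (0.55229)^(1/3) = 0.82046.

δ ≈ 0.820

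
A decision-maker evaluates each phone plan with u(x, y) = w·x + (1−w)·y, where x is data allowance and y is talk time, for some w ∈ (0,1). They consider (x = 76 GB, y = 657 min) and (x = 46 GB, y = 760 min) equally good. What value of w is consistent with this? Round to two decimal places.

w = 0.77

Indifference: w·76 + (1−w)·657 = w·46 + (1−w)·760.
Rearranging, 30·w − 103·(1−w) = 0.
Hence w = 103/(30+103) = 103/133 = 0.77.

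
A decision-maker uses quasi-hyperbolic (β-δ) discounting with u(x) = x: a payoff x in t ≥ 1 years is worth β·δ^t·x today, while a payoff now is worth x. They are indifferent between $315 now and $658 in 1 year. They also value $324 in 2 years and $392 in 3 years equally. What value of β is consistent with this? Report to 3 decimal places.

β ≈ 0.579

From the later pair, β·δ^2·324 = β·δ^3·392; dividing through, δ = 324/392 = 0.82653.
Now use the now-vs-future pair: 315 = β·δ·658 gives β = 315/(0.82653·658) ≈ 0.579.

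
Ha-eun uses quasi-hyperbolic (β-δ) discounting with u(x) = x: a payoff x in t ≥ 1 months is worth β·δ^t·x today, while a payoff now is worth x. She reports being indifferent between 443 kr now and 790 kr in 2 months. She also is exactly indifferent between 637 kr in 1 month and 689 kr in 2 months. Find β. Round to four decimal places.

From the later pair, β·δ^1·637 = β·δ^2·689; dividing through, δ = 637/689 = 0.92453.
The first indifference: 443 = β·δ^2·790, so β = 443/(δ^2·790) = 443/(0.85475·790) ≈ 0.6560.

β ≈ 0.6560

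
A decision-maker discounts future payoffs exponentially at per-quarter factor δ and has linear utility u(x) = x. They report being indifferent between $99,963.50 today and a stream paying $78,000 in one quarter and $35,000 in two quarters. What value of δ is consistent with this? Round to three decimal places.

Present value of the stream is 78000·δ + 35000·δ². Indifference gives 78000δ + 35000δ² = 99963.50.
Rearranged: 35000δ² + 78000δ − 99963.50 = 0.
δ = (−78000 + √(78000² + 4·35000·99963.50)) / (2·35000) = (−78000 + √20078890000.00) / 70000 ≈ 0.910.

δ ≈ 0.910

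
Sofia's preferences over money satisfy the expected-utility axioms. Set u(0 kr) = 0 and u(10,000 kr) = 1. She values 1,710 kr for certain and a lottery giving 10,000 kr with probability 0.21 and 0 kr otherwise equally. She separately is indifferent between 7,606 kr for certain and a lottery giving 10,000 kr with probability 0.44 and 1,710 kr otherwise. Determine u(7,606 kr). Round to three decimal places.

0.558

The first gamble pins u(1,710 kr): it must equal 0.21·1 + 0.79·0 = 0.21.
The second indifference gives u(7,606 kr) = 0.44·u(10,000 kr) + 0.56·u(1,710 kr) = 0.44·1.00 + 0.56·0.21 = 0.5576.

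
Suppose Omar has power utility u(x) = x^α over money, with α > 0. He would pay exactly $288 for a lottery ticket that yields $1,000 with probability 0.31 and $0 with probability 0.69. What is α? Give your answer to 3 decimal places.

EU(lottery) = 0.31·1000^α + 0.69·0 = 0.31·1000^α.
Equating: 288^α = 0.31·1000^α, i.e. 0.2880^α = 0.31.
Take logs: α = ln 0.31 / ln(288/1000) ≈ 0.94086.

α ≈ 0.941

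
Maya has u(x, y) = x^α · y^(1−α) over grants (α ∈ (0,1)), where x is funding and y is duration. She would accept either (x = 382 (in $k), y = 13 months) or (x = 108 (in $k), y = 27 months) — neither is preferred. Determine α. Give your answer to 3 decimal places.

The Cobb–Douglas utilities coincide, so 382^α·13^(1−α) = 108^α·27^(1−α).
Taking logs: α·ln 382 + (1−α)·ln 13 = α·ln 108 + (1−α)·ln 27, i.e. α·1.263289 = (1−α)·0.730888.
So α/(1−α) = (0.730888)/(1.263289) = 0.578560, and α = 0.578560/1.578560 ≈ 0.367.

α ≈ 0.367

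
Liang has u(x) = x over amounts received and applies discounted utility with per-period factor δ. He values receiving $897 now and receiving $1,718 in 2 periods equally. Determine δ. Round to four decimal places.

δ ≈ 0.7226

Indifference means u(897) = δ^2 · u(1718), so δ^2 = u(897)/u(1718).
With u(x) = x: δ^2 = 897/1718 = 0.52212.
Taking the square root: δ = 0.52212^(1/2) ≈ 0.7226.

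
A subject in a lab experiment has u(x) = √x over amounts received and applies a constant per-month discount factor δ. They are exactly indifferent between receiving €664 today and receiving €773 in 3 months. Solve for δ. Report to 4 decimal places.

δ ≈ 0.9750

Indifference means u(664) = δ^3 · u(773), so δ^3 = u(664)/u(773).
Since u(x) = √x, δ^3 = √(664/773) = 0.92682.
So δ = 0.92682^(1/3) ≈ 0.9750.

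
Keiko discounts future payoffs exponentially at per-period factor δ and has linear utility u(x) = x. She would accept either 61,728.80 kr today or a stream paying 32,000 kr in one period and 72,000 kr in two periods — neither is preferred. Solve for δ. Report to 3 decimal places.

Equating present values: 61728.80 = 32000δ + 72000δ².
So 72000δ² + 32000δ − 61728.80 = 0.
The positive root is δ = [−32000 + √(32000² + 4·72000·61728.80)] / (2·72000) = (−32000 + 137120.000)/144000 ≈ 0.730.

δ ≈ 0.730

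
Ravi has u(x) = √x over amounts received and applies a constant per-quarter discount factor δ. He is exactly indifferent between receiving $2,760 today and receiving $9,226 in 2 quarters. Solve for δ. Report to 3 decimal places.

δ ≈ 0.740

The payoff in 2 quarters is discounted by δ^2, so u(2760) = δ^2·u(9226) and δ^2 = u(2760)/u(9226).
With u(x) = √x: δ^2 = √2760/√9226 = √(2760/9226) = 0.54695.
Hence δ = (0.54695)^(1/2) = 0.73956.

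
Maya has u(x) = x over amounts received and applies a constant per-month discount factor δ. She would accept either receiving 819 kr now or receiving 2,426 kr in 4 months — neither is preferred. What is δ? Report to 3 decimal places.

δ ≈ 0.762

Indifference means u(819) = δ^4 · u(2426), so δ^4 = u(819)/u(2426).
With u(x) = x: δ^4 = 819/2426 = 0.33759.
Taking the 4th root: δ = 0.33759^(1/4) ≈ 0.762.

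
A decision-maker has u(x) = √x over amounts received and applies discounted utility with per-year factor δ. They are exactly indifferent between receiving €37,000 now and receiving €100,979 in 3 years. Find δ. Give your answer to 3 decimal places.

Equating discounted utilities: u(37000) = δ^3·u(100979) ⇒ δ^3 = u(37000)/u(100979).
With u(x) = √x: δ^3 = √37000/√100979 = √(37000/100979) = 0.60532.
Taking the cube root: δ = 0.60532^(1/3) ≈ 0.846.

δ ≈ 0.846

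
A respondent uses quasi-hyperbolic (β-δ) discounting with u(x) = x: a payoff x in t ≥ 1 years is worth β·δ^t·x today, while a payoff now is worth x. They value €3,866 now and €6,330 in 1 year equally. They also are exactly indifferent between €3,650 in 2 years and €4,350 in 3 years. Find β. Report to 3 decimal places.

β ≈ 0.728

Both payoffs in the second observation are in the future, so β drops out: δ^2·3650 = δ^3·4350 ⇒ δ = 3650/4350 = 0.83908.
Now use the now-vs-future pair: 3866 = β·δ·6330 gives β = 3866/(0.83908·6330) ≈ 0.728.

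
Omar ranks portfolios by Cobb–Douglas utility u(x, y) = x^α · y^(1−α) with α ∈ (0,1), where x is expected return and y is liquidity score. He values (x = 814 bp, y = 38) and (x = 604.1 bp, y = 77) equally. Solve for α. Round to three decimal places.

Indifference: 814^α · 38^(1−α) = 604.1^α · 77^(1−α).
Rearrange to (814/604.1)^α = (77/38)^(1−α) and take logs: α·0.298221 = (1−α)·0.706219.
So α/(1−α) = (0.706219)/(0.298221) = 2.368106, and α = 2.368106/3.368106 ≈ 0.703.

α ≈ 0.703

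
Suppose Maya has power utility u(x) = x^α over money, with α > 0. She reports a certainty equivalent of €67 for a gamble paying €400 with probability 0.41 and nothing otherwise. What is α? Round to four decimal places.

α ≈ 0.4990

Since u(0) = 0, the lottery's EU is 0.41·400^α.
Equating: 67^α = 0.41·400^α, i.e. 0.1675^α = 0.41.
Take logs: α = ln 0.41 / ln(67/400) ≈ 0.498999.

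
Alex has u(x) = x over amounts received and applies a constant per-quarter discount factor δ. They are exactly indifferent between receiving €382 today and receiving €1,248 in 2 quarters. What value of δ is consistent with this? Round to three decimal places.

δ ≈ 0.553

The payoff in 2 quarters is discounted by δ^2, so u(382) = δ^2·u(1248) and δ^2 = u(382)/u(1248).
With u(x) = x: δ^2 = 382/1248 = 0.30609.
Taking the square root: δ = 0.30609^(1/2) ≈ 0.553.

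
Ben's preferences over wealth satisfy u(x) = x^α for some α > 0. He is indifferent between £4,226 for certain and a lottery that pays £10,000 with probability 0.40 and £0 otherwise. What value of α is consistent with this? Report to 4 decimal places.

The lottery's expected utility is 0.40·u(10000) + 0.60·u(0) = 0.40·10000^α (since u(0) = 0 for α > 0).
Setting u(4226) equal to that: 4226^α = 0.40·10000^α ⇒ (4226/10000)^α = 0.40.
Taking logs: α·ln(4226/10000) = ln(0.40), so α = -0.9162907 / -0.8613292 ≈ 1.0638.

α ≈ 1.0638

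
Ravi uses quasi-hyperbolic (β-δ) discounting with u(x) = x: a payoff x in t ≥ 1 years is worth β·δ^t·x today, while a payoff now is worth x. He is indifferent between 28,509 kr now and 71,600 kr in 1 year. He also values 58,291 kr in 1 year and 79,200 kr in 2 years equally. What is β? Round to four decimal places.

From the later pair, β·δ^1·58291 = β·δ^2·79200; dividing through, δ = 58291/79200 = 0.73600.
The first indifference: 28509 = β·δ·71600, so β = 28509/(δ·71600) = 28509/(0.73600·71600) ≈ 0.5410.

β ≈ 0.5410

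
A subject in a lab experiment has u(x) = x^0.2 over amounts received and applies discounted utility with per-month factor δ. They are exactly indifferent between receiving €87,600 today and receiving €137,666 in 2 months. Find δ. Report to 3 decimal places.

δ ≈ 0.956

Indifference means u(87600) = δ^2 · u(137666), so δ^2 = u(87600)/u(137666).
Since u(x) = x^0.2, δ^2 = (87600/137666)^0.2 = 0.63632^0.2 = 0.91356.
Taking the square root: δ = 0.91356^(1/2) ≈ 0.956.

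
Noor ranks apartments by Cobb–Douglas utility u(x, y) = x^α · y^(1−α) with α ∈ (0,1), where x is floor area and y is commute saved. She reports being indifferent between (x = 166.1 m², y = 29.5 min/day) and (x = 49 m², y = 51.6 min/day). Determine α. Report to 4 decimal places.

α ≈ 0.3141

Indifference: 166.1^α · 29.5^(1−α) = 49^α · 51.6^(1−α).
Taking logs: α·ln 166.1 + (1−α)·ln 29.5 = α·ln 49 + (1−α)·ln 51.6, i.e. α·1.2207697 = (1−α)·0.5591314.
So α/(1−α) = (0.5591314)/(1.2207697) = 0.4580155, and α = 0.4580155/1.4580155 ≈ 0.3141.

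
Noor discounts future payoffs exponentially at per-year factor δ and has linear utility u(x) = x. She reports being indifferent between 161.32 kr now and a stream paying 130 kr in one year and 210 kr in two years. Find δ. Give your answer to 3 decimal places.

The stream is worth 130δ + 210δ² today, so 130δ + 210δ² = 161.32.
So 210δ² + 130δ − 161.32 = 0.
The positive root is δ = [−130 + √(130² + 4·210·161.32)] / (2·210) = (−130 + 390.396)/420 ≈ 0.620.

δ ≈ 0.620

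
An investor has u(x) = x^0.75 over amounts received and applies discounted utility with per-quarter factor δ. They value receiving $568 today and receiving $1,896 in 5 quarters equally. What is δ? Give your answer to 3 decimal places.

Equating discounted utilities: u(568) = δ^5·u(1896) ⇒ δ^5 = u(568)/u(1896).
Since u(x) = x^0.75, δ^5 = (568/1896)^0.75 = 0.29958^0.75 = 0.40493.
So δ = 0.40493^(1/5) ≈ 0.835.

δ ≈ 0.835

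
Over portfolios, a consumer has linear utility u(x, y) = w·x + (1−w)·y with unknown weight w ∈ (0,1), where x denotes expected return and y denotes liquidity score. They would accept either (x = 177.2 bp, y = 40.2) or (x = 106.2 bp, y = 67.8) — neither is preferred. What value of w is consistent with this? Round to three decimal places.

w = 0.280

u(177.2,40.2) = u(106.2,67.8) means w·177.2 + (1−w)·40.2 = w·106.2 + (1−w)·67.8.
w·(177.2−106.2) = (1−w)·(67.8−40.2), i.e. w·71 = (1−w)·27.6.
Hence w = 27.6/(71+27.6) = 27.6/98.6 = 0.280.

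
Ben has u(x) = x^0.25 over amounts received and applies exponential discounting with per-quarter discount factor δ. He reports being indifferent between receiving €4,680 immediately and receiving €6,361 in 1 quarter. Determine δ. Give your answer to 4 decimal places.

δ ≈ 0.9261

The payoff in 1 quarter is discounted by δ, so u(4680) = δ·u(6361) and δ = u(4680)/u(6361).
Since u(x) = x^0.25, δ = (4680/6361)^0.25 = 0.73573^0.25 = 0.92615.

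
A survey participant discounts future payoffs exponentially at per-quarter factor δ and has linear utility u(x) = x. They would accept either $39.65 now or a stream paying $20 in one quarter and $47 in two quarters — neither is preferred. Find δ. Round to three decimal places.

δ ≈ 0.730

Present value of the stream is 20·δ + 47·δ². Indifference gives 20δ + 47δ² = 39.65.
That is, 47δ² + 20δ − 39.65 = 0, a quadratic in δ.
By the quadratic formula (taking the positive root), δ = (−20 + √7854.20) / 94 ≈ 0.730.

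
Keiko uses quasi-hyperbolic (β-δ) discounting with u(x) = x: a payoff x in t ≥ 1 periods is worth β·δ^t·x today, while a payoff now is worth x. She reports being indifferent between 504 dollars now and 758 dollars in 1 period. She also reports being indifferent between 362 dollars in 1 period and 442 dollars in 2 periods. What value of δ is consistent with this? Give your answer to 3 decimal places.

δ ≈ 0.819

From the later pair, β·δ^1·362 = β·δ^2·442; dividing through, δ = 362/442 = 0.81900.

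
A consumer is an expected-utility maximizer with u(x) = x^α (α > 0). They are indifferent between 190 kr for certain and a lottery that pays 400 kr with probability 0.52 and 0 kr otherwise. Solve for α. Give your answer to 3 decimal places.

Since u(0) = 0, the lottery's EU is 0.52·400^α.
Equating: 190^α = 0.52·400^α, i.e. 0.4750^α = 0.52.
Take logs: α = ln 0.52 / ln(190/400) ≈ 0.87841.

α ≈ 0.878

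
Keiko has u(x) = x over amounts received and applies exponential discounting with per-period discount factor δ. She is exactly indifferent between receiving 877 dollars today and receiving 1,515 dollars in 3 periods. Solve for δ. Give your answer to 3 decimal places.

δ ≈ 0.833

Indifference means u(877) = δ^3 · u(1515), so δ^3 = u(877)/u(1515).
With u(x) = x: δ^3 = 877/1515 = 0.57888.
So δ = 0.57888^(1/3) ≈ 0.833.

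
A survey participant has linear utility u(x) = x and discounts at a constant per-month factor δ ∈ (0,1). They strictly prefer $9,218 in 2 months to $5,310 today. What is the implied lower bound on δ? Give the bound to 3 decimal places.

δ > 0.759

Comparing present values: 5310 < δ^2·9218.
So δ^2 > 5310/9218 = 0.57605; taking the square root of both positive sides preserves the inequality.
δ > (5310/9218)^(1/2) ≈ 0.759.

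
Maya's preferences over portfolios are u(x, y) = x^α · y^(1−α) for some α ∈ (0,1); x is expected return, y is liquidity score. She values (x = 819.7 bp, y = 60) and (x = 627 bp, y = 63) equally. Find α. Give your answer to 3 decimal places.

Set the two utilities equal: 819.7^α·60^(1−α) = 627^α·63^(1−α).
Rearrange to (819.7/627)^α = (63/60)^(1−α) and take logs: α·0.267992 = (1−α)·0.048790.
Thus α·(0.316782) = 0.048790, so α = 0.048790/0.316782 ≈ 0.154.

α ≈ 0.154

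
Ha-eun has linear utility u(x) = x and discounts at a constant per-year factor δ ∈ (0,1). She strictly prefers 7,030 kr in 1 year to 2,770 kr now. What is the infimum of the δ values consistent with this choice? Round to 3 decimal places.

The preference means 2770 < δ·7030.
So δ > 2770/7030 = 0.39403.

δ > 0.394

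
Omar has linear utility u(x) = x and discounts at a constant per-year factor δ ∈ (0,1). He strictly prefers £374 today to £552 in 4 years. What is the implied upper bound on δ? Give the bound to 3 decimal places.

The preference means 374 > δ^4·552.
Hence δ^4 < 374/552 = 0.67754, and x ↦ x^(1/4) is increasing on (0,∞).
δ < 0.67754^(1/4) = 0.907.

δ < 0.907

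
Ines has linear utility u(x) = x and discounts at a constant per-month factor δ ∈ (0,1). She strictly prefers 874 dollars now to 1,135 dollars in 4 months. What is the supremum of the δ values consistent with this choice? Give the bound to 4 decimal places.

Comparing present values: 874 > δ^4·1135.
Dividing by 1135: δ^4 < 0.77004. Both sides are positive, so the 4th root keeps the direction.
δ < (874/1135)^(1/4) ≈ 0.9368.

δ < 0.9368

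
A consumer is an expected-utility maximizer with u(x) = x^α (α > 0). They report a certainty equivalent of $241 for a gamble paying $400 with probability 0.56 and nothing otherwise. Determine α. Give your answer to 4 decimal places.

α ≈ 1.1444

The lottery's expected utility is 0.56·u(400) + 0.44·u(0) = 0.56·400^α (since u(0) = 0 for α > 0).
Equating: 241^α = 0.56·400^α, i.e. 0.6025^α = 0.56.
Take logs: α = ln 0.56 / ln(241/400) ≈ 1.144376.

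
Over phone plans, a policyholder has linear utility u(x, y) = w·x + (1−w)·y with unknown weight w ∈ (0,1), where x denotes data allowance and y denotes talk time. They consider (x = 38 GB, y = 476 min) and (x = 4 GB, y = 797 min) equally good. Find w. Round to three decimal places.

Indifference: w·38 + (1−w)·476 = w·4 + (1−w)·797.
w·(38−4) = (1−w)·(797−476), i.e. w·34 = (1−w)·321.
So w/(1−w) = 321/34 = 9.4412, giving w = 321/(34+321) = 0.904.

w = 0.904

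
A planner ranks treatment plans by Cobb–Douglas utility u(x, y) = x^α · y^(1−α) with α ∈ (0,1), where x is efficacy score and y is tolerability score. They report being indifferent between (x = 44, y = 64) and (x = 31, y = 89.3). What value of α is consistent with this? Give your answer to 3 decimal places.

α ≈ 0.487

The Cobb–Douglas utilities coincide, so 44^α·64^(1−α) = 31^α·89.3^(1−α).
Rearrange to (44/31)^α = (89.3/64)^(1−α) and take logs: α·0.350202 = (1−α)·0.333118.
So α/(1−α) = (0.333118)/(0.350202) = 0.951217, and α = 0.951217/1.951217 ≈ 0.487.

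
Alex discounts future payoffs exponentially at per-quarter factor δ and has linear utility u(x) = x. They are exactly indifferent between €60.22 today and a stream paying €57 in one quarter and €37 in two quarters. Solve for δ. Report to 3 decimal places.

δ ≈ 0.720

The stream is worth 57δ + 37δ² today, so 57δ + 37δ² = 60.22.
So 37δ² + 57δ − 60.22 = 0.
δ = (−57 + √(57² + 4·37·60.22)) / (2·37) = (−57 + √12161.56) / 74 ≈ 0.720.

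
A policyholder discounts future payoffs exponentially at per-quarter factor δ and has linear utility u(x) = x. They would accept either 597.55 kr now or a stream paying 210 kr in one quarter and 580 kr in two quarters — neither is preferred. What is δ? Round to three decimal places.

Present value of the stream is 210·δ + 580·δ². Indifference gives 210δ + 580δ² = 597.55.
So 580δ² + 210δ − 597.55 = 0.
δ = (−210 + √(210² + 4·580·597.55)) / (2·580) = (−210 + √1430416.00) / 1160 ≈ 0.850.

δ ≈ 0.850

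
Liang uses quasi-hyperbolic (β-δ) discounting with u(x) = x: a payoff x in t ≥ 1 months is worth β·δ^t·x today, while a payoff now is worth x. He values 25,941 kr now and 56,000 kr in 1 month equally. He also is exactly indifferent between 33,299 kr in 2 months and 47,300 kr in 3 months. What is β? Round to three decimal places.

Both payoffs in the second observation are in the future, so β drops out: δ^2·33299 = δ^3·47300 ⇒ δ = 33299/47300 = 0.70400.
Now use the now-vs-future pair: 25941 = β·δ·56000 gives β = 25941/(0.70400·56000) ≈ 0.658.

β ≈ 0.658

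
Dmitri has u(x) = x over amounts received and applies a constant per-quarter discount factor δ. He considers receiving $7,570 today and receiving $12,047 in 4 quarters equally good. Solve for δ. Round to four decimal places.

δ ≈ 0.8903

Equating discounted utilities: u(7570) = δ^4·u(12047) ⇒ δ^4 = u(7570)/u(12047).
With u(x) = x: δ^4 = 7570/12047 = 0.62837.
Hence δ = (0.62837)^(1/4) = 0.890337.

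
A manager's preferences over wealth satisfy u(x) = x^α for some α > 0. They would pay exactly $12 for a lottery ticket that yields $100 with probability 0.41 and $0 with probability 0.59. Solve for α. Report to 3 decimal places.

The lottery's expected utility is 0.41·u(100) + 0.59·u(0) = 0.41·100^α (since u(0) = 0 for α > 0).
Setting u(12) equal to that: 12^α = 0.41·100^α ⇒ (12/100)^α = 0.41.
Taking logs: α·ln(12/100) = ln(0.41), so α = -0.891598 / -2.120264 ≈ 0.421.

α ≈ 0.421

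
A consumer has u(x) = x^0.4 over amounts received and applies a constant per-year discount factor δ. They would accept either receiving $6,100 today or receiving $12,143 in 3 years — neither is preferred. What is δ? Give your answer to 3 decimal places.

Equating discounted utilities: u(6100) = δ^3·u(12143) ⇒ δ^3 = u(6100)/u(12143).
Since u(x) = x^0.4, δ^3 = (6100/12143)^0.4 = 0.50235^0.4 = 0.75928.
Taking the cube root: δ = 0.75928^(1/3) ≈ 0.912.

δ ≈ 0.912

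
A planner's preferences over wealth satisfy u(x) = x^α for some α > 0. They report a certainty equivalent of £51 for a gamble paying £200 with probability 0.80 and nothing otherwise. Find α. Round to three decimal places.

Since u(0) = 0, the lottery's EU is 0.80·200^α.
Indifference: 51^α = 0.80·200^α, so (51/200)^α = 0.80.
α = ln(0.80) / ln(51/200) = -0.223144/-1.366492 ≈ 0.163.

α ≈ 0.163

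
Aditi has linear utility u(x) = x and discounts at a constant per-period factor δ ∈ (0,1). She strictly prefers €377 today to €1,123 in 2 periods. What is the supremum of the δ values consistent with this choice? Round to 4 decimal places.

Under u(x) = x this choice says 377 > δ^2·1123.
So δ^2 < 377/1123 = 0.33571; taking the square root of both positive sides preserves the inequality.
δ < 0.33571^(1/2) = 0.5794.

δ < 0.5794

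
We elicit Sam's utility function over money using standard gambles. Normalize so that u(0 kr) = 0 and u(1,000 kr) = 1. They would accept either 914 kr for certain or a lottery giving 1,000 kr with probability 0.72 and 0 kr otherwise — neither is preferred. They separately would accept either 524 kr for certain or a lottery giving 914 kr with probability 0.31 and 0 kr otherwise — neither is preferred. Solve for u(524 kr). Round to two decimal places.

0.22

The first gamble pins u(914 kr): it must equal 0.72·1 + 0.28·0 = 0.72.
Then u(524 kr) = 0.31·u(914 kr) + 0.69·u(0 kr) = 0.31·0.72 + 0.69·0.00 = 0.2232.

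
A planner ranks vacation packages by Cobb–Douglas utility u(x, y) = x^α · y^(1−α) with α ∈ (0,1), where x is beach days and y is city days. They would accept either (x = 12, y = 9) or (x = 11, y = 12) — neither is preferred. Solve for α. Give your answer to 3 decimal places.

α ≈ 0.768

Set the two utilities equal: 12^α·9^(1−α) = 11^α·12^(1−α).
(12/11)^α = (12/9)^(1−α); take logs: α·ln(12/11) = (1−α)·ln(12/9), i.e. α·0.087011 = (1−α)·0.287682.
Thus α·(0.374693) = 0.287682, so α = 0.287682/0.374693 ≈ 0.768.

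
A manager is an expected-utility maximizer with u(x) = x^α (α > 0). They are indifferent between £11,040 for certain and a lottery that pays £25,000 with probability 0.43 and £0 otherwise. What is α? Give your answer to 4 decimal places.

α ≈ 1.0326

The lottery's expected utility is 0.43·u(25000) + 0.57·u(0) = 0.43·25000^α (since u(0) = 0 for α > 0).
Equating: 11040^α = 0.43·25000^α, i.e. 0.4416^α = 0.43.
α = ln(0.43) / ln(11040/25000) = -0.8439701/-0.8173508 ≈ 1.0326.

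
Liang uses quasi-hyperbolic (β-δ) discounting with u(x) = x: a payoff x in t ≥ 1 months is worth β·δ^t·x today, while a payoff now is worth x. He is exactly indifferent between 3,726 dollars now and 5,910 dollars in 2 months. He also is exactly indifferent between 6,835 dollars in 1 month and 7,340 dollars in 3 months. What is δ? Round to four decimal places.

From the later pair, β·δ^1·6835 = β·δ^3·7340; dividing through, δ^2 = 6835/7340 = 0.93120, so δ = 0.96499.

δ ≈ 0.9650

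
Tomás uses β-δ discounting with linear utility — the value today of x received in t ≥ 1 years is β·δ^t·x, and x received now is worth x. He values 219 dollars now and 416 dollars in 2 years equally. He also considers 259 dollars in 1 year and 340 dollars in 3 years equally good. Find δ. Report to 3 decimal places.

Both payoffs in the second observation are in the future, so β drops out: δ^1·259 = δ^3·340 ⇒ δ^2 = 259/340 = 0.76176, so δ = 0.87279.

δ ≈ 0.873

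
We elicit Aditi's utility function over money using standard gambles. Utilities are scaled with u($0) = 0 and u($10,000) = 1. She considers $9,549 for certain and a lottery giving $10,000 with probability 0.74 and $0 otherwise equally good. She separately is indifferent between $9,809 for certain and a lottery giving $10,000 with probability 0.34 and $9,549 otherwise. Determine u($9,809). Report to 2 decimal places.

0.83

From the first indifference, u($9,549) = 0.74·u($10,000) + 0.26·u($0) = 0.74·1 + 0.26·0 = 0.74.
Then u($9,809) = 0.34·u($10,000) + 0.66·u($9,549) = 0.34·1.00 + 0.66·0.74 = 0.8284.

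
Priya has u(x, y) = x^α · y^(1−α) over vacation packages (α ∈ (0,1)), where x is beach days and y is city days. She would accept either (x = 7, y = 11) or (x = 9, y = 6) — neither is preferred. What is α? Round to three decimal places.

α ≈ 0.707

The Cobb–Douglas utilities coincide, so 7^α·11^(1−α) = 9^α·6^(1−α).
Rearrange to (7/9)^α = (6/11)^(1−α) and take logs: α·-0.251314 = (1−α)·-0.606136.
Thus α·(-0.857450) = -0.606136, so α = -0.606136/-0.857450 ≈ 0.707.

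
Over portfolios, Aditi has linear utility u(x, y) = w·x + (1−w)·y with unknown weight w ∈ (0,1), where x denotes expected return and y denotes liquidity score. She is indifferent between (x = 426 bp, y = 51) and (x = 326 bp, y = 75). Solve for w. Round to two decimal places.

u(426,51) = u(326,75) means w·426 + (1−w)·51 = w·326 + (1−w)·75.
Collecting terms: w·100 = (1−w)·24.
The marginal rate of substitution is 24/100, so w = 24/(100+24) = 0.19.

w = 0.19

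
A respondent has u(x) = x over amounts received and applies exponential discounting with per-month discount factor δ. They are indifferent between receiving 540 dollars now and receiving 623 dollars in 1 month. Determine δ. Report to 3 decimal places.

δ ≈ 0.867

Indifference means u(540) = δ · u(623), so δ = u(540)/u(623).
With u(x) = x: δ = 540/623 = 0.86677.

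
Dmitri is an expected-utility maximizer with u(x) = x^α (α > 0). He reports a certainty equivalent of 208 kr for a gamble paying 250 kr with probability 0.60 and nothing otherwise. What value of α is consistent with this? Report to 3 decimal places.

The lottery's expected utility is 0.60·u(250) + 0.40·u(0) = 0.60·250^α (since u(0) = 0 for α > 0).
Setting u(208) equal to that: 208^α = 0.60·250^α ⇒ (208/250)^α = 0.60.
Take logs: α = ln 0.60 / ln(208/250) ≈ 2.77739.

α ≈ 2.777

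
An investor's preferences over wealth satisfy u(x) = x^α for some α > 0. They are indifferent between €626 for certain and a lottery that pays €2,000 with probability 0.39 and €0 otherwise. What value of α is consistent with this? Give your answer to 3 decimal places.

EU(lottery) = 0.39·2000^α + 0.61·0 = 0.39·2000^α.
Equating: 626^α = 0.39·2000^α, i.e. 0.3130^α = 0.39.
α = ln(0.39) / ln(626/2000) = -0.941609/-1.161552 ≈ 0.811.

α ≈ 0.811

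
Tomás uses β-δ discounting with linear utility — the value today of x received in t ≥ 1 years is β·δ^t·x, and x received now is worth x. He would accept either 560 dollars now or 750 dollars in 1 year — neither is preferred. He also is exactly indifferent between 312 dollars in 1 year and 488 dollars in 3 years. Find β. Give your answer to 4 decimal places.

β ≈ 0.9338

The second indifference involves only future payoffs, so β cancels: β·δ^1·312 = β·δ^3·488, giving δ^2 = 312/488 = 0.63934, so δ = 0.79959.
The first indifference: 560 = β·δ·750, so β = 560/(δ·750) = 560/(0.79959·750) ≈ 0.9338.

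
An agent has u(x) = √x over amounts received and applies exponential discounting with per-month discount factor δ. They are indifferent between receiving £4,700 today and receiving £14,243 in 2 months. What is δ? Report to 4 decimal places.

δ ≈ 0.7579

Indifference means u(4700) = δ^2 · u(14243), so δ^2 = u(4700)/u(14243).
Since u(x) = √x, δ^2 = √(4700/14243) = 0.57444.
So δ = 0.57444^(1/2) ≈ 0.7579.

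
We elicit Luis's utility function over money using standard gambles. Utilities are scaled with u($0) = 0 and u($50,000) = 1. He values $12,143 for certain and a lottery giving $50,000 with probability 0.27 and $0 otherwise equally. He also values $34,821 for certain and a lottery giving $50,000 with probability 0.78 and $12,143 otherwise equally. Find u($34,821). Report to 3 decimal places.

0.839

From the first indifference, u($12,143) = 0.27·u($50,000) + 0.73·u($0) = 0.27·1 + 0.73·0 = 0.27.
The second indifference gives u($34,821) = 0.78·u($50,000) + 0.22·u($12,143) = 0.78·1.00 + 0.22·0.27 = 0.8394.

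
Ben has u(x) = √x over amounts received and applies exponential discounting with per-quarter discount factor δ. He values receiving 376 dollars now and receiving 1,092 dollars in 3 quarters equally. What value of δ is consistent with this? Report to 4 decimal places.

δ ≈ 0.8372

Equating discounted utilities: u(376) = δ^3·u(1092) ⇒ δ^3 = u(376)/u(1092).
With u(x) = √x: δ^3 = √376/√1092 = √(376/1092) = 0.58679.
Hence δ = (0.58679)^(1/3) = 0.837197.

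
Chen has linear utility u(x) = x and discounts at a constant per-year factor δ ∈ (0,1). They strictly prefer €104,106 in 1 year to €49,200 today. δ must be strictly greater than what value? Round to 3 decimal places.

δ > 0.473

Under u(x) = x this choice says 49200 < δ·104106.
So δ > 49200/104106 = 0.47260.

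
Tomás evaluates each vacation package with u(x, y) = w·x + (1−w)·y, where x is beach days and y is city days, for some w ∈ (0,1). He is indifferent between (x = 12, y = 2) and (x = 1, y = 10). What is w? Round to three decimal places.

Indifference: w·12 + (1−w)·2 = w·1 + (1−w)·10.
Rearranging, 11·w − 8·(1−w) = 0.
The marginal rate of substitution is 8/11, so w = 8/(11+8) = 0.421.

w = 0.421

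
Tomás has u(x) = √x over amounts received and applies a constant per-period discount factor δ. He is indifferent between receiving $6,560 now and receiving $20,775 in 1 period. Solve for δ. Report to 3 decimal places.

δ ≈ 0.562

The payoff in 1 period is discounted by δ, so u(6560) = δ·u(20775) and δ = u(6560)/u(20775).
Since u(x) = √x, δ = √(6560/20775) = 0.56193.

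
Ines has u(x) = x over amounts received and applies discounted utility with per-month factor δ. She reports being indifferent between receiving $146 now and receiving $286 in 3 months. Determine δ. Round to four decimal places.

Equating discounted utilities: u(146) = δ^3·u(286) ⇒ δ^3 = u(146)/u(286).
With u(x) = x: δ^3 = 146/286 = 0.51049.
Hence δ = (0.51049)^(1/3) = 0.799213.

δ ≈ 0.7992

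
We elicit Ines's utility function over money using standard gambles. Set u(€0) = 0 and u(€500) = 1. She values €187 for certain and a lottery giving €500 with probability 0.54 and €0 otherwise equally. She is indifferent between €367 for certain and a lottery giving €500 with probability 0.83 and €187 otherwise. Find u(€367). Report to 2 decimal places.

0.92

From the first indifference, u(€187) = 0.54·u(€500) + 0.46·u(€0) = 0.54·1 + 0.46·0 = 0.54.
Chaining: u(€367) = 0.83·1.00 + 0.17·0.54 = 0.9218.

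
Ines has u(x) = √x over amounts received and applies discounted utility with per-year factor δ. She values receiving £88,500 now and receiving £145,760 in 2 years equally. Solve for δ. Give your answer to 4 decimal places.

Indifference means u(88500) = δ^2 · u(145760), so δ^2 = u(88500)/u(145760).
With u(x) = √x: δ^2 = √88500/√145760 = √(88500/145760) = 0.77921.
Hence δ = (0.77921)^(1/2) = 0.882727.

δ ≈ 0.8827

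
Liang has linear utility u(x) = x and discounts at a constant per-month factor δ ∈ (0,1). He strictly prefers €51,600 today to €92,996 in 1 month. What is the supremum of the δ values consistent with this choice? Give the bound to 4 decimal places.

Comparing present values: 51600 > δ·92996.
So δ < 51600/92996 = 0.55486.

δ < 0.5549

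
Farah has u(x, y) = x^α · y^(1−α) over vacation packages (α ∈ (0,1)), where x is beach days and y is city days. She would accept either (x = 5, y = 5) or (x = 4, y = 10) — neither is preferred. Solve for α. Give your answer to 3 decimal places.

α ≈ 0.756

Set the two utilities equal: 5^α·5^(1−α) = 4^α·10^(1−α).
(5/4)^α = (10/5)^(1−α); take logs: α·ln(5/4) = (1−α)·ln(10/5), i.e. α·0.223144 = (1−α)·0.693147.
Thus α·(0.916291) = 0.693147, so α = 0.693147/0.916291 ≈ 0.756.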